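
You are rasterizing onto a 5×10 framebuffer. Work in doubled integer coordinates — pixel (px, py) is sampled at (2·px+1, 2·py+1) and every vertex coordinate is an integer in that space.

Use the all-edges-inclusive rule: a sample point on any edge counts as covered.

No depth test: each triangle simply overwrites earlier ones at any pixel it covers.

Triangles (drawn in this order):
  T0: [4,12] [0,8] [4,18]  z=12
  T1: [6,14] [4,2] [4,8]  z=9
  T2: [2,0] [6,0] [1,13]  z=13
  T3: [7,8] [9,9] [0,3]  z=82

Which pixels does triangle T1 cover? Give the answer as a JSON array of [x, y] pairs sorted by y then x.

T0:
  2·area = 24  (B↔C swapped to make it positive)
  edge (4, 12)→(4, 18): d=(0,6) inclusive
  edge (4, 18)→(0, 8): d=(-4,-10) inclusive
  edge (0, 8)→(4, 12): d=(4,4) inclusive
    (0,4)@(1, 9): e=[18,6,0] → █  [on edge]
    (1,4)@(3, 9): e=[6,26,-8] → ·
    (0,5)@(1, 11): e=[18,-2,8] → ·
    (1,5)@(3, 11): e=[6,18,0] → █  [on edge]
    (2,5)@(5, 11): e=[-6,38,-8] → ·
    (1,6)@(3, 13): e=[6,10,8] → █
    (2,6)@(5, 13): e=[-6,30,0] → ·  [on edge]
    (1,7)@(3, 15): e=[6,2,16] → █
    (2,7)@(5, 15): e=[-6,22,8] → ·
    (3,7)@(7, 15): e=[-18,42,0] → ·  [on edge]
    (1,8)@(3, 17): e=[6,-6,24] → ·
    (4,8)@(9, 17): e=[-30,54,0] → ·  [on edge]
  covered (4 px):
    · · · · ·
    · · · · ·
    · · · · ·
    · · · · ·
    █ · · · ·
    · █ · · ·
    · █ · · ·
    · █ · · ·
    · · · · ·
    · · · · ·
T1:
  2·area = 12  (B↔C swapped to make it positive)
  edge (6, 14)→(4, 8): d=(-2,-6) inclusive
  edge (4, 8)→(4, 2): d=(0,-6) inclusive
  edge (4, 2)→(6, 14): d=(2,12) inclusive
    (1,2)@(3, 5): e=[0,-6,18] → ·  [on edge]
    (2,4)@(5, 9): e=[4,6,2] → █
    (3,4)@(7, 9): e=[16,18,-22] → ·
    (2,5)@(5, 11): e=[0,6,6] → █  [on edge]
    (3,5)@(7, 11): e=[12,18,-18] → ·
    (2,6)@(5, 13): e=[-4,6,10] → ·
    (3,8)@(7, 17): e=[0,18,-6] → ·  [on edge]
  covered (2 px):
    · · · · ·
    · · · · ·
    · · · · ·
    · · · · ·
    · · █ · ·
    · · █ · ·
    · · · · ·
    · · · · ·
    · · · · ·
    · · · · ·
T2:
  2·area = 52
  edge (2, 0)→(6, 0): d=(4,0) inclusive
  edge (6, 0)→(1, 13): d=(-5,13) inclusive
  edge (1, 13)→(2, 0): d=(1,-13) inclusive
    (1,0)@(3, 1): e=[4,34,14] → █
    (2,0)@(5, 1): e=[4,8,40] → █
    (3,0)@(7, 1): e=[4,-18,66] → ·
    (1,1)@(3, 3): e=[12,24,16] → █
    (2,1)@(5, 3): e=[12,-2,42] → ·
    (1,2)@(3, 5): e=[20,14,18] → █
    (2,2)@(5, 5): e=[20,-12,44] → ·
    (1,3)@(3, 7): e=[28,4,20] → █
    (2,3)@(5, 7): e=[28,-22,46] → ·
    (1,4)@(3, 9): e=[36,-6,22] → ·
    (0,6)@(1, 13): e=[52,0,0] → █  [on edge]
    (1,6)@(3, 13): e=[52,-26,26] → ·
  covered (6 px):
    · █ █ · ·
    · █ · · ·
    · █ · · ·
    · █ · · ·
    · · · · ·
    · · · · ·
    █ · · · ·
    · · · · ·
    · · · · ·
    · · · · ·
T3:
  2·area = 3  (B↔C swapped to make it positive)
  edge (7, 8)→(0, 3): d=(-7,-5) inclusive
  edge (0, 3)→(9, 9): d=(9,6) inclusive
  edge (9, 9)→(7, 8): d=(-2,-1) inclusive
    (0,2)@(1, 5): e=[-9,12,0] → ·  [on edge]
    (1,2)@(3, 5): e=[1,0,2] → █  [on edge]
    (2,2)@(5, 5): e=[11,-12,4] → ·
    (1,3)@(3, 7): e=[-13,18,-2] → ·
    (2,3)@(5, 7): e=[-3,6,0] → ·  [on edge]
    (4,4)@(9, 9): e=[3,0,0] → █  [on edge]
    (4,5)@(9, 11): e=[-11,18,-4] → ·
  covered (2 px):
    · · · · ·
    · · · · ·
    · █ · · ·
    · · · · ·
    · · · · █
    · · · · ·
    · · · · ·
    · · · · ·
    · · · · ·
    · · · · ·

Final: [[2,4],[2,5]]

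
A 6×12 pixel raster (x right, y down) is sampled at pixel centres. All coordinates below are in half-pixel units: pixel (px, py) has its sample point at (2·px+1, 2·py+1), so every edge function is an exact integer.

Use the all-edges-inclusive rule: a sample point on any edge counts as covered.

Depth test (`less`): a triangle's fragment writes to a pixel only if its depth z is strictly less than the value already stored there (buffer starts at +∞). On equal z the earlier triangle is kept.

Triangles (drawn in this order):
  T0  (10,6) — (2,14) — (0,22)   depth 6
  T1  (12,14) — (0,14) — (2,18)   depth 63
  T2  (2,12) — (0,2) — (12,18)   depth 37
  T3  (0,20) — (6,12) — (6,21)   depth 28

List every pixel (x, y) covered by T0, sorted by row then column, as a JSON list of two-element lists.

T0:
  2·area = 48  (B↔C swapped to make it positive)
  edge (10, 6)→(0, 22): d=(-10,16) inclusive
  edge (0, 22)→(2, 14): d=(2,-8) inclusive
  edge (2, 14)→(10, 6): d=(8,-8) inclusive
    (5,2)@(11, 5): e=[-6,54,0] → ·  [on edge]
    (4,3)@(9, 7): e=[6,42,0] → █  [on edge]
    (5,3)@(11, 7): e=[-26,58,16] → ·
    (3,4)@(7, 9): e=[18,30,0] → █  [on edge]
    (4,4)@(9, 9): e=[-14,46,16] → ·
    (2,5)@(5, 11): e=[30,18,0] → █  [on edge]
    (3,5)@(7, 11): e=[-2,34,16] → ·
    (1,6)@(3, 13): e=[42,6,0] → █  [on edge]
    (3,6)@(7, 13): e=[-22,38,32] → ·
    (0,7)@(1, 15): e=[54,-6,0] → ·  [on edge]
    (1,7)@(3, 15): e=[22,10,16] → █
    (2,7)@(5, 15): e=[-10,26,32] → ·
  covered (8 px):
    · · · · · ·
    · · · · · ·
    · · · · · ·
    · · · · █ ·
    · · · █ · ·
    · · █ · · ·
    · █ █ · · ·
    · █ · · · ·
    · █ · · · ·
    █ · · · · ·
    · · · · · ·
    · · · · · ·
T1:
  2·area = 48  (B↔C swapped to make it positive)
  edge (12, 14)→(2, 18): d=(-10,4) inclusive
  edge (2, 18)→(0, 14): d=(-2,-4) inclusive
  edge (0, 14)→(12, 14): d=(12,0) inclusive
    (0,7)@(1, 15): e=[34,2,12] → █
    (1,7)@(3, 15): e=[26,10,12] → █
    (2,7)@(5, 15): e=[18,18,12] → █
    (3,7)@(7, 15): e=[10,26,12] → █
    (4,7)@(9, 15): e=[2,34,12] → █
    (5,7)@(11, 15): e=[-6,42,12] → ·
    (0,8)@(1, 17): e=[14,-2,36] → ·
    (1,8)@(3, 17): e=[6,6,36] → █
    (2,8)@(5, 17): e=[-2,14,36] → ·
    (3,8)@(7, 17): e=[-10,22,36] → ·
    (4,8)@(9, 17): e=[-18,30,36] → ·
    (1,9)@(3, 19): e=[-14,2,60] → ·
  covered (6 px):
    · · · · · ·
    · · · · · ·
    · · · · · ·
    · · · · · ·
    · · · · · ·
    · · · · · ·
    · · · · · ·
    █ █ █ █ █ ·
    · █ · · · ·
    · · · · · ·
    · · · · · ·
    · · · · · ·
T2:
  2·area = 88
  edge (2, 12)→(0, 2): d=(-2,-10) inclusive
  edge (0, 2)→(12, 18): d=(12,16) inclusive
  edge (12, 18)→(2, 12): d=(-10,-6) inclusive
    (0,2)@(1, 5): e=[4,20,64] → █
    (1,2)@(3, 5): e=[24,-12,76] → ·
    (0,3)@(1, 7): e=[0,44,44] → █  [on edge]
    (1,3)@(3, 7): e=[20,12,56] → █
    (2,3)@(5, 7): e=[40,-20,68] → ·
    (0,4)@(1, 9): e=[-4,68,24] → ·
    (1,4)@(3, 9): e=[16,36,36] → █
    (2,4)@(5, 9): e=[36,4,48] → █
    (3,4)@(7, 9): e=[56,-28,60] → ·
    (1,5)@(3, 11): e=[12,60,16] → █
    (3,5)@(7, 11): e=[52,-4,40] → ·
    (1,6)@(3, 13): e=[8,84,-4] → ·
    (3,7)@(7, 15): e=[44,44,0] → █  [on edge]
    (1,8)@(3, 17): e=[0,132,-44] → ·  [on edge]
  covered (12 px):
    · · · · · ·
    · · · · · ·
    █ · · · · ·
    █ █ · · · ·
    · █ █ · · ·
    · █ █ · · ·
    · · █ █ · ·
    · · · █ █ ·
    · · · · · █
    · · · · · ·
    · · · · · ·
    · · · · · ·
T3:
  2·area = 54
  edge (0, 20)→(6, 12): d=(6,-8) inclusive
  edge (6, 12)→(6, 21): d=(0,9) inclusive
  edge (6, 21)→(0, 20): d=(-6,-1) inclusive
    (2,7)@(5, 15): e=[10,9,35] → █
    (3,7)@(7, 15): e=[26,-9,37] → ·
    (1,8)@(3, 17): e=[6,27,21] → █
    (3,8)@(7, 17): e=[38,-9,25] → ·
    (0,9)@(1, 19): e=[2,45,7] → █
    (3,9)@(7, 19): e=[50,-9,13] → ·
    (0,10)@(1, 21): e=[14,45,-5] → ·
    (1,10)@(3, 21): e=[30,27,-3] → ·
    (2,10)@(5, 21): e=[46,9,-1] → ·
  covered (6 px):
    · · · · · ·
    · · · · · ·
    · · · · · ·
    · · · · · ·
    · · · · · ·
    · · · · · ·
    · · · · · ·
    · · █ · · ·
    · █ █ · · ·
    █ █ █ · · ·
    · · · · · ·
    · · · · · ·

Result: [[4,3],[3,4],[2,5],[1,6],[2,6],[1,7],[1,8],[0,9]]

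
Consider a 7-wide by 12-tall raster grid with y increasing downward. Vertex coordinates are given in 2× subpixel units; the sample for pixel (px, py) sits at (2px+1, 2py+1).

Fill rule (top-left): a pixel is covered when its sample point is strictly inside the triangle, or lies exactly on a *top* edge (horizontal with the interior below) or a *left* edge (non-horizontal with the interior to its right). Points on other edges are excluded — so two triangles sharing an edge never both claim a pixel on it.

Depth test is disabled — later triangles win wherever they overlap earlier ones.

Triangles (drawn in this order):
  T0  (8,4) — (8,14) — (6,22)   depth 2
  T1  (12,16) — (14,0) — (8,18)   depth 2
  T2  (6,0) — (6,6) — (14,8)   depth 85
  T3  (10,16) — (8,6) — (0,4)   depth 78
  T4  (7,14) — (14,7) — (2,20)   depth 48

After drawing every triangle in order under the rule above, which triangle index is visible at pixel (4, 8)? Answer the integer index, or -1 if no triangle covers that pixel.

T0:
  2·area = 20
  edge (8, 4)→(8, 14): d=(0,10) right/bottom  bias=-1
  edge (8, 14)→(6, 22): d=(-2,8) right/bottom  bias=-1
  edge (6, 22)→(8, 4): d=(2,-18) top-left  bias=+0
    (3,6)@(7, 13): e=[10,10,0] → █  [on edge]
    (4,6)@(9, 13): e=[-10,-6,36] → ·
    (3,7)@(7, 15): e=[10,6,4] → █
    (4,7)@(9, 15): e=[-10,-10,40] → ·
    (3,8)@(7, 17): e=[10,2,8] → █
    (4,8)@(9, 17): e=[-10,-14,44] → ·
    (3,9)@(7, 19): e=[10,-2,12] → ·
  covered (3 px):
    · · · · · · ·
    · · · · · · ·
    · · · · · · ·
    · · · · · · ·
    · · · · · · ·
    · · · · · · ·
    · · · █ · · ·
    · · · █ · · ·
    · · · █ · · ·
    · · · · · · ·
    · · · · · · ·
    · · · · · · ·
T1:
  2·area = 60  (B↔C swapped to make it positive)
  edge (12, 16)→(8, 18): d=(-4,2) right/bottom  bias=-1
  edge (8, 18)→(14, 0): d=(6,-18) top-left  bias=+0
  edge (14, 0)→(12, 16): d=(-2,16) right/bottom  bias=-1
    (6,1)@(13, 3): e=[50,0,10] → █  [on edge]
    (6,2)@(13, 5): e=[42,12,6] → █
    (6,3)@(13, 7): e=[34,24,2] → █
    (5,4)@(11, 9): e=[30,0,30] → █  [on edge]
    (6,4)@(13, 9): e=[26,36,-2] → ·
    (5,5)@(11, 11): e=[22,12,26] → █
    (6,5)@(13, 11): e=[18,48,-6] → ·
    (5,6)@(11, 13): e=[14,24,22] → █
    (6,6)@(13, 13): e=[10,60,-10] → ·
    (4,7)@(9, 15): e=[10,0,50] → █  [on edge]
    (6,7)@(13, 15): e=[2,72,-14] → ·
    (4,8)@(9, 17): e=[2,12,46] → █
    (3,10)@(7, 21): e=[-10,0,70] → ·  [on edge]
  covered (9 px):
    · · · · · · ·
    · · · · · · █
    · · · · · · █
    · · · · · · █
    · · · · · █ ·
    · · · · · █ ·
    · · · · · █ ·
    · · · · █ █ ·
    · · · · █ · ·
    · · · · · · ·
    · · · · · · ·
    · · · · · · ·
T2:
  2·area = 48  (B↔C swapped to make it positive)
  edge (6, 0)→(14, 8): d=(8,8) right/bottom  bias=-1
  edge (14, 8)→(6, 6): d=(-8,-2) top-left  bias=+0
  edge (6, 6)→(6, 0): d=(0,-6) top-left  bias=+0
    (3,0)@(7, 1): e=[0,42,6] → ·  [on edge]
    (3,1)@(7, 3): e=[16,26,6] → █
    (4,1)@(9, 3): e=[0,30,18] → ·  [on edge]
    (3,2)@(7, 5): e=[32,10,6] → █
    (4,2)@(9, 5): e=[16,14,18] → █
    (5,2)@(11, 5): e=[0,18,30] → ·  [on edge]
    (3,3)@(7, 7): e=[48,-6,6] → ·
    (4,3)@(9, 7): e=[32,-2,18] → ·
    (5,3)@(11, 7): e=[16,2,30] → █
    (6,3)@(13, 7): e=[0,6,42] → ·  [on edge]
    (5,4)@(11, 9): e=[32,-14,30] → ·
  covered (4 px):
    · · · · · · ·
    · · · █ · · ·
    · · · █ █ · ·
    · · · · · █ ·
    · · · · · · ·
    · · · · · · ·
    · · · · · · ·
    · · · · · · ·
    · · · · · · ·
    · · · · · · ·
    · · · · · · ·
    · · · · · · ·
T3:
  2·area = 76  (B↔C swapped to make it positive)
  edge (10, 16)→(0, 4): d=(-10,-12) top-left  bias=+0
  edge (0, 4)→(8, 6): d=(8,2) right/bottom  bias=-1
  edge (8, 6)→(10, 16): d=(2,10) right/bottom  bias=-1
    (3,0)@(7, 1): e=[114,-38,0] → ·  [on edge]
    (0,2)@(1, 5): e=[2,6,68] → █
    (1,2)@(3, 5): e=[26,2,48] → █
    (2,2)@(5, 5): e=[50,-2,28] → ·
    (0,3)@(1, 7): e=[-18,22,72] → ·
    (1,3)@(3, 7): e=[6,18,52] → █
    (2,3)@(5, 7): e=[30,14,32] → █
    (3,3)@(7, 7): e=[54,10,12] → █
    (4,3)@(9, 7): e=[78,6,-8] → ·
    (1,4)@(3, 9): e=[-14,34,56] → ·
    (2,4)@(5, 9): e=[10,30,36] → █
    (4,4)@(9, 9): e=[58,22,-4] → ·
    (4,5)@(9, 11): e=[38,38,0] → ·  [on edge]
    (5,10)@(11, 21): e=[-38,114,0] → ·  [on edge]
  covered (9 px):
    · · · · · · ·
    · · · · · · ·
    █ █ · · · · ·
    · █ █ █ · · ·
    · · █ █ · · ·
    · · · █ · · ·
    · · · · █ · ·
    · · · · · · ·
    · · · · · · ·
    · · · · · · ·
    · · · · · · ·
    · · · · · · ·
T4:
  2·area = 7
  edge (7, 14)→(14, 7): d=(7,-7) top-left  bias=+0
  edge (14, 7)→(2, 20): d=(-12,13) right/bottom  bias=-1
  edge (2, 20)→(7, 14): d=(5,-6) top-left  bias=+0
  covered (0 px):
    · · · · · · ·
    · · · · · · ·
    · · · · · · ·
    · · · · · · ·
    · · · · · · ·
    · · · · · · ·
    · · · · · · ·
    · · · · · · ·
    · · · · · · ·
    · · · · · · ·
    · · · · · · ·
    · · · · · · ·

Z-buffer (winner per pixel, '.' = empty):
  . . . . . . .
  . . . 2 . . 1
  3 3 . 2 2 . 1
  . 3 3 3 . 2 1
  . . 3 3 . 1 .
  . . . 3 . 1 .
  . . . 0 3 1 .
  . . . 0 1 1 .
  . . . 0 1 . .
  . . . . . . .
  . . . . . . .
  . . . . . . .

Result: 1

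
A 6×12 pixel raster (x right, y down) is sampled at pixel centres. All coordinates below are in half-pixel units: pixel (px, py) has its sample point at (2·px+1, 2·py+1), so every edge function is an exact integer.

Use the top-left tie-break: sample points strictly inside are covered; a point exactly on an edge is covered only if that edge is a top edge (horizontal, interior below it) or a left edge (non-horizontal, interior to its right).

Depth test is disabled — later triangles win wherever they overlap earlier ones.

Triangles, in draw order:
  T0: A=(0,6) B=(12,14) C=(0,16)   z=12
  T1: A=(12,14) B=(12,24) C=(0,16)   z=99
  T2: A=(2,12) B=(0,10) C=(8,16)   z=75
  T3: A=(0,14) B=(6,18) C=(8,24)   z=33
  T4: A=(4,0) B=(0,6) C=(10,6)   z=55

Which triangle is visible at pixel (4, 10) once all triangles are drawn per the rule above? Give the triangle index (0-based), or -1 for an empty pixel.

T0:
  2·area = 120
  edge (0, 6)→(12, 14): d=(12,8) right/bottom  bias=-1
  edge (12, 14)→(0, 16): d=(-12,2) right/bottom  bias=-1
  edge (0, 16)→(0, 6): d=(0,-10) top-left  bias=+0
    (0,3)@(1, 7): e=[4,106,10] → X
    (1,3)@(3, 7): e=[-12,102,30] → .
    (0,4)@(1, 9): e=[28,82,10] → X
    (1,4)@(3, 9): e=[12,78,30] → X
    (2,4)@(5, 9): e=[-4,74,50] → .
    (0,5)@(1, 11): e=[52,58,10] → X
    (2,5)@(5, 11): e=[20,50,50] → X
    (3,5)@(7, 11): e=[4,46,70] → X
    (4,5)@(9, 11): e=[-12,42,90] → .
    (0,6)@(1, 13): e=[76,34,10] → X
    (4,6)@(9, 13): e=[12,18,90] → X
    (5,6)@(11, 13): e=[-4,14,110] → .
  covered (15 px):
    . . . . . .
    . . . . . .
    . . . . . .
    X . . . . .
    X X . . . .
    X X X X . .
    X X X X X .
    X X X . . .
    . . . . . .
    . . . . . .
    . . . . . .
    . . . . . .
T1:
  2·area = 120
  edge (12, 14)→(12, 24): d=(0,10) right/bottom  bias=-1
  edge (12, 24)→(0, 16): d=(-12,-8) top-left  bias=+0
  edge (0, 16)→(12, 14): d=(12,-2) top-left  bias=+0
    (3,7)@(7, 15): e=[50,68,2] → X
    (4,7)@(9, 15): e=[30,84,6] → X
    (5,7)@(11, 15): e=[10,100,10] → X
    (1,8)@(3, 17): e=[90,12,18] → X
    (2,8)@(5, 17): e=[70,28,22] → X
    (1,9)@(3, 19): e=[90,-12,42] → .
    (2,9)@(5, 19): e=[70,4,46] → X
    (2,10)@(5, 21): e=[70,-20,70] → .
    (3,10)@(7, 21): e=[50,-4,74] → .
    (4,10)@(9, 21): e=[30,12,78] → X
    (4,11)@(9, 23): e=[30,-12,102] → .
    (5,11)@(11, 23): e=[10,4,106] → X
  covered (15 px):
    . . . . . .
    . . . . . .
    . . . . . .
    . . . . . .
    . . . . . .
    . . . . . .
    . . . . . .
    . . . X X X
    . X X X X X
    . . X X X X
    . . . . X X
    . . . . . X
T2:
  2·area = 4
  edge (2, 12)→(0, 10): d=(-2,-2) top-left  bias=+0
  edge (0, 10)→(8, 16): d=(8,6) right/bottom  bias=-1
  edge (8, 16)→(2, 12): d=(-6,-4) top-left  bias=+0
    (0,5)@(1, 11): e=[0,2,2] → X  [on edge]
    (1,5)@(3, 11): e=[4,-10,10] → .
    (0,6)@(1, 13): e=[-4,18,-10] → .
    (1,6)@(3, 13): e=[0,6,-2] → .  [on edge]
    (2,7)@(5, 15): e=[0,10,-6] → .  [on edge]
    (3,8)@(7, 17): e=[0,14,-10] → .  [on edge]
    (4,9)@(9, 19): e=[0,18,-14] → .  [on edge]
    (5,10)@(11, 21): e=[0,22,-18] → .  [on edge]
  covered (1 px):
    . . . . . .
    . . . . . .
    . . . . . .
    . . . . . .
    . . . . . .
    X . . . . .
    . . . . . .
    . . . . . .
    . . . . . .
    . . . . . .
    . . . . . .
    . . . . . .
T3:
  2·area = 28
  edge (0, 14)→(6, 18): d=(6,4) right/bottom  bias=-1
  edge (6, 18)→(8, 24): d=(2,6) right/bottom  bias=-1
  edge (8, 24)→(0, 14): d=(-8,-10) top-left  bias=+0
    (0,1)@(1, 3): e=[-70,0,98] → .  [on edge]
    (1,4)@(3, 9): e=[-42,0,70] → .  [on edge]
    (0,7)@(1, 15): e=[2,24,2] → X
    (1,7)@(3, 15): e=[-6,12,22] → .
    (2,7)@(5, 15): e=[-14,0,42] → .  [on edge]
    (0,8)@(1, 17): e=[14,28,-14] → .
    (1,8)@(3, 17): e=[6,16,6] → X
    (2,8)@(5, 17): e=[-2,4,26] → .
    (1,9)@(3, 19): e=[18,20,-10] → .
    (2,9)@(5, 19): e=[10,8,10] → X
    (3,9)@(7, 19): e=[2,-4,30] → .
    (2,10)@(5, 21): e=[22,12,-6] → .
    (3,10)@(7, 21): e=[14,0,14] → .  [on edge]
  covered (3 px):
    . . . . . .
    . . . . . .
    . . . . . .
    . . . . . .
    . . . . . .
    . . . . . .
    . . . . . .
    X . . . . .
    . X . . . .
    . . X . . .
    . . . . . .
    . . . . . .
T4:
  2·area = 60  (B↔C swapped to make it positive)
  edge (4, 0)→(10, 6): d=(6,6) right/bottom  bias=-1
  edge (10, 6)→(0, 6): d=(-10,0) right/bottom  bias=-1
  edge (0, 6)→(4, 0): d=(4,-6) top-left  bias=+0
    (2,0)@(5, 1): e=[0,50,10] → .  [on edge]
    (1,1)@(3, 3): e=[24,30,6] → X
    (2,1)@(5, 3): e=[12,30,18] → X
    (3,1)@(7, 3): e=[0,30,30] → .  [on edge]
    (0,2)@(1, 5): e=[48,10,2] → X
    (3,2)@(7, 5): e=[12,10,38] → X
    (4,2)@(9, 5): e=[0,10,50] → .  [on edge]
    (0,3)@(1, 7): e=[60,-10,10] → .
    (1,3)@(3, 7): e=[48,-10,22] → .
    (2,3)@(5, 7): e=[36,-10,34] → .
    (3,3)@(7, 7): e=[24,-10,46] → .
    (5,3)@(11, 7): e=[0,-10,70] → .  [on edge]
  covered (6 px):
    . . . . . .
    . X X . . .
    X X X X . .
    . . . . . .
    . . . . . .
    . . . . . .
    . . . . . .
    . . . . . .
    . . . . . .
    . . . . . .
    . . . . . .
    . . . . . .

Z-buffer (winner per pixel, '.' = empty):
  . . . . . .
  . 4 4 . . .
  4 4 4 4 . .
  0 . . . . .
  0 0 . . . .
  2 0 0 0 . .
  0 0 0 0 0 .
  3 0 0 1 1 1
  . 3 1 1 1 1
  . . 3 1 1 1
  . . . . 1 1
  . . . . . 1

Answer: 1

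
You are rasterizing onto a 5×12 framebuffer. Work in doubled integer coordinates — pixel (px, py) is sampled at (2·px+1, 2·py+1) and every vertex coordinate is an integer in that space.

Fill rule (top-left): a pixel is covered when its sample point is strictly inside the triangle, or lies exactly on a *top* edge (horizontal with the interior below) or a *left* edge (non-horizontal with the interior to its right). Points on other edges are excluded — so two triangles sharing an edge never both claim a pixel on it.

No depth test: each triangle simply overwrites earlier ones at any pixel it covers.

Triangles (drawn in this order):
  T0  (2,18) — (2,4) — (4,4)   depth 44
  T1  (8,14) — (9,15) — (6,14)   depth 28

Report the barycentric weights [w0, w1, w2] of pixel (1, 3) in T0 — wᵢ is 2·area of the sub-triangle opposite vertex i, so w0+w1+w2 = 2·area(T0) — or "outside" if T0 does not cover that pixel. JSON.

T0:
  2·area = 28
  edge (2, 18)→(2, 4): d=(0,-14) top-left  bias=+0
  edge (2, 4)→(4, 4): d=(2,0) top-left  bias=+0
  edge (4, 4)→(2, 18): d=(-2,14) right/bottom  bias=-1
    (1,2)@(3, 5): e=[14,2,12] → █
    (2,2)@(5, 5): e=[42,2,-16] → ·
    (1,3)@(3, 7): e=[14,6,8] → █
    (2,3)@(5, 7): e=[42,6,-20] → ·
    (1,4)@(3, 9): e=[14,10,4] → █
    (2,4)@(5, 9): e=[42,10,-24] → ·
    (1,5)@(3, 11): e=[14,14,0] → ·  [on edge]
  covered (3 px):
    · · · · ·
    · · · · ·
    · █ · · ·
    · █ · · ·
    · █ · · ·
    · · · · ·
    · · · · ·
    · · · · ·
    · · · · ·
    · · · · ·
    · · · · ·
    · · · · ·
T1:
  2·area = 2
  edge (8, 14)→(9, 15): d=(1,1) right/bottom  bias=-1
  edge (9, 15)→(6, 14): d=(-3,-1) top-left  bias=+0
  edge (6, 14)→(8, 14): d=(2,0) top-left  bias=+0
    (0,3)@(1, 7): e=[0,16,-14] → ·  [on edge]
    (1,4)@(3, 9): e=[0,12,-10] → ·  [on edge]
    (2,5)@(5, 11): e=[0,8,-6] → ·  [on edge]
    (1,6)@(3, 13): e=[4,0,-2] → ·  [on edge]
    (3,6)@(7, 13): e=[0,4,-2] → ·  [on edge]
    (4,7)@(9, 15): e=[0,0,2] → ·  [on edge]
  covered (0 px):
    · · · · ·
    · · · · ·
    · · · · ·
    · · · · ·
    · · · · ·
    · · · · ·
    · · · · ·
    · · · · ·
    · · · · ·
    · · · · ·
    · · · · ·
    · · · · ·

Result: [6,8,14]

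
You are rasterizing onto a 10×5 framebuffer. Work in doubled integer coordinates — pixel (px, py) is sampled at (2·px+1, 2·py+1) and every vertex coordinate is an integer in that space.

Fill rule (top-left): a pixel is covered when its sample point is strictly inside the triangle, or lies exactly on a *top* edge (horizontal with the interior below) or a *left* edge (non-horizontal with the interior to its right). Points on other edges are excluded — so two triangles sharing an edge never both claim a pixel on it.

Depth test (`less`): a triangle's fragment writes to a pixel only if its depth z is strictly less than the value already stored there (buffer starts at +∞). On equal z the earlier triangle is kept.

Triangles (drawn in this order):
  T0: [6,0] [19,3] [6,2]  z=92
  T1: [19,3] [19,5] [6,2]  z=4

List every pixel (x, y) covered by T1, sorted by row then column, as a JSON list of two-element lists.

T0:
  2·area = 26
  edge (6, 0)→(19, 3): d=(13,3) right/bottom  bias=-1
  edge (19, 3)→(6, 2): d=(-13,-1) top-left  bias=+0
  edge (6, 2)→(6, 0): d=(0,-2) top-left  bias=+0
    (3,0)@(7, 1): e=[10,14,2] → #
    (4,0)@(9, 1): e=[4,16,6] → #
    (5,0)@(11, 1): e=[-2,18,10] → ·
    (3,1)@(7, 3): e=[36,-12,2] → ·
    (4,1)@(9, 3): e=[30,-10,6] → ·
    (9,1)@(19, 3): e=[0,0,26] → ·  [on edge]
  covered (2 px):
    · · · # # · · · · ·
    · · · · · · · · · ·
    · · · · · · · · · ·
    · · · · · · · · · ·
    · · · · · · · · · ·
T1:
  2·area = 26
  edge (19, 3)→(19, 5): d=(0,2) right/bottom  bias=-1
  edge (19, 5)→(6, 2): d=(-13,-3) top-left  bias=+0
  edge (6, 2)→(19, 3): d=(13,1) right/bottom  bias=-1
    (9,0)@(19, 1): e=[0,52,-26] → ·  [on edge]
    (5,1)@(11, 3): e=[16,2,8] → #
    (6,1)@(13, 3): e=[12,8,6] → #
    (7,1)@(15, 3): e=[8,14,4] → #
    (8,1)@(17, 3): e=[4,20,2] → #
    (9,1)@(19, 3): e=[0,26,0] → ·  [on edge]
    (5,2)@(11, 5): e=[16,-24,34] → ·
    (6,2)@(13, 5): e=[12,-18,32] → ·
    (7,2)@(15, 5): e=[8,-12,30] → ·
    (8,2)@(17, 5): e=[4,-6,28] → ·
    (9,2)@(19, 5): e=[0,0,26] → ·  [on edge]
    (9,3)@(19, 7): e=[0,-26,52] → ·  [on edge]
    (9,4)@(19, 9): e=[0,-52,78] → ·  [on edge]
  covered (4 px):
    · · · · · · · · · ·
    · · · · · # # # # ·
    · · · · · · · · · ·
    · · · · · · · · · ·
    · · · · · · · · · ·

Final: [[5,1],[6,1],[7,1],[8,1]]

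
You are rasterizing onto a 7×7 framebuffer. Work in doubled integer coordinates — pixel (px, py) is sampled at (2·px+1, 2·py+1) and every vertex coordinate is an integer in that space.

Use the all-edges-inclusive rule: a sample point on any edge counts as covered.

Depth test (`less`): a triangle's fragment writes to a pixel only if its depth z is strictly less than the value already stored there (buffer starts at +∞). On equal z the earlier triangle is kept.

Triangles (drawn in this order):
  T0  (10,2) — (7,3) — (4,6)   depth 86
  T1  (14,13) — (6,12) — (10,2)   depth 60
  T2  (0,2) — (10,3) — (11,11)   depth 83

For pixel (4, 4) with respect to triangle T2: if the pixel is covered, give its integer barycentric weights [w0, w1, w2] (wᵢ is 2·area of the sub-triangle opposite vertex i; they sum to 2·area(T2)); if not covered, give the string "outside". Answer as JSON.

T0:
  2·area = 6  (B↔C swapped to make it positive)
  edge (10, 2)→(4, 6): d=(-6,4) inclusive
  edge (4, 6)→(7, 3): d=(3,-3) inclusive
  edge (7, 3)→(10, 2): d=(3,-1) inclusive
    (4,0)@(9, 1): e=[10,0,-4] → .  [on edge]
    (6,0)@(13, 1): e=[-6,12,0] → .  [on edge]
    (3,1)@(7, 3): e=[6,0,0] → X  [on edge]
    (4,1)@(9, 3): e=[-2,6,2] → .
    (0,2)@(1, 5): e=[18,-12,0] → .  [on edge]
    (2,2)@(5, 5): e=[2,0,4] → X  [on edge]
    (3,2)@(7, 5): e=[-6,6,6] → .
    (1,3)@(3, 7): e=[-2,0,8] → .  [on edge]
    (2,3)@(5, 7): e=[-10,6,10] → .
    (0,4)@(1, 9): e=[-6,0,12] → .  [on edge]
  covered (2 px):
    . . . . . . .
    . . . X . . .
    . . X . . . .
    . . . . . . .
    . . . . . . .
    . . . . . . .
    . . . . . . .
T1:
  2·area = 84
  edge (14, 13)→(6, 12): d=(-8,-1) inclusive
  edge (6, 12)→(10, 2): d=(4,-10) inclusive
  edge (10, 2)→(14, 13): d=(4,11) inclusive
    (4,2)@(9, 5): e=[59,2,23] → X
    (5,2)@(11, 5): e=[61,22,1] → X
    (6,2)@(13, 5): e=[63,42,-21] → .
    (4,3)@(9, 7): e=[43,10,31] → X
    (6,3)@(13, 7): e=[47,50,-13] → .
    (4,4)@(9, 9): e=[27,18,39] → X
    (6,4)@(13, 9): e=[31,58,-5] → .
    (3,5)@(7, 11): e=[9,6,69] → X
    (6,5)@(13, 11): e=[15,66,3] → X
    (3,6)@(7, 13): e=[-7,14,77] → .
    (4,6)@(9, 13): e=[-5,34,55] → .
    (5,6)@(11, 13): e=[-3,54,33] → .
  covered (10 px):
    . . . . . . .
    . . . . . . .
    . . . . X X .
    . . . . X X .
    . . . . X X .
    . . . X X X X
    . . . . . . .
T2:
  2·area = 79
  edge (0, 2)→(10, 3): d=(10,1) inclusive
  edge (10, 3)→(11, 11): d=(1,8) inclusive
  edge (11, 11)→(0, 2): d=(-11,-9) inclusive
    (1,1)@(3, 3): e=[7,56,16] → X
    (2,1)@(5, 3): e=[5,40,34] → X
    (3,1)@(7, 3): e=[3,24,52] → X
    (4,1)@(9, 3): e=[1,8,70] → X
    (5,1)@(11, 3): e=[-1,-8,88] → .
    (1,2)@(3, 5): e=[27,58,-6] → .
    (2,2)@(5, 5): e=[25,42,12] → X
    (5,2)@(11, 5): e=[19,-6,66] → .
    (2,3)@(5, 7): e=[45,44,-10] → .
    (3,3)@(7, 7): e=[43,28,8] → X
    (5,3)@(11, 7): e=[39,-4,44] → .
    (3,4)@(7, 9): e=[63,30,-14] → .
    (5,5)@(11, 11): e=[79,0,0] → X  [on edge]
  covered (11 px):
    . . . . . . .
    . X X X X . .
    . . X X X . .
    . . . X X . .
    . . . . X . .
    . . . . . X .
    . . . . . . .

Final: [14,4,61]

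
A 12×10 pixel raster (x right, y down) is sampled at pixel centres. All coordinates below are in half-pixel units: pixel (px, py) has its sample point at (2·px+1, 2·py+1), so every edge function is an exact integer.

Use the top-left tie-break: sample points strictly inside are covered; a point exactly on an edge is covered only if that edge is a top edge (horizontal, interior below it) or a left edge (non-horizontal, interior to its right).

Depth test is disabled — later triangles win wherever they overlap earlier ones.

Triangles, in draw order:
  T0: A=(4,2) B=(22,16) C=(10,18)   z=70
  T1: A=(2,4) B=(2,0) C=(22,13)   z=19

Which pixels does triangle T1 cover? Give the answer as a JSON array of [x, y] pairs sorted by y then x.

T0:
  2·area = 204
  edge (4, 2)→(22, 16): d=(18,14) right/bottom  bias=-1
  edge (22, 16)→(10, 18): d=(-12,2) right/bottom  bias=-1
  edge (10, 18)→(4, 2): d=(-6,-16) top-left  bias=+0
    (2,1)@(5, 3): e=[4,190,10] → █
    (3,1)@(7, 3): e=[-24,186,42] → ·
    (2,2)@(5, 5): e=[40,166,-2] → ·
    (3,2)@(7, 5): e=[12,162,30] → █
    (4,2)@(9, 5): e=[-16,158,62] → ·
    (3,3)@(7, 7): e=[48,138,18] → █
    (4,3)@(9, 7): e=[20,134,50] → █
    (5,3)@(11, 7): e=[-8,130,82] → ·
    (3,4)@(7, 9): e=[84,114,6] → █
    (5,4)@(11, 9): e=[28,106,70] → █
    (6,4)@(13, 9): e=[0,102,102] → ·  [on edge]
    (3,5)@(7, 11): e=[120,90,-6] → ·
  covered (25 px):
    · · · · · · · · · · · ·
    · · █ · · · · · · · · ·
    · · · █ · · · · · · · ·
    · · · █ █ · · · · · · ·
    · · · █ █ █ · · · · · ·
    · · · · █ █ █ █ · · · ·
    · · · · █ █ █ █ █ · · ·
    · · · · █ █ █ █ █ █ · ·
    · · · · · █ █ █ · · · ·
    · · · · · · · · · · · ·
T1:
  2·area = 80
  edge (2, 4)→(2, 0): d=(0,-4) top-left  bias=+0
  edge (2, 0)→(22, 13): d=(20,13) right/bottom  bias=-1
  edge (22, 13)→(2, 4): d=(-20,-9) top-left  bias=+0
    (1,0)@(3, 1): e=[4,7,69] → █
    (2,0)@(5, 1): e=[12,-19,87] → ·
    (1,1)@(3, 3): e=[4,47,29] → █
    (2,1)@(5, 3): e=[12,21,47] → █
    (3,1)@(7, 3): e=[20,-5,65] → ·
    (1,2)@(3, 5): e=[4,87,-11] → ·
    (2,2)@(5, 5): e=[12,61,7] → █
    (3,2)@(7, 5): e=[20,35,25] → █
    (4,2)@(9, 5): e=[28,9,43] → █
    (5,2)@(11, 5): e=[36,-17,61] → ·
    (2,3)@(5, 7): e=[12,101,-33] → ·
    (3,3)@(7, 7): e=[20,75,-15] → ·
  covered (9 px):
    · █ · · · · · · · · · ·
    · █ █ · · · · · · · · ·
    · · █ █ █ · · · · · · ·
    · · · · █ █ · · · · · ·
    · · · · · · · █ · · · ·
    · · · · · · · · · · · ·
    · · · · · · · · · · · ·
    · · · · · · · · · · · ·
    · · · · · · · · · · · ·
    · · · · · · · · · · · ·

Result: [[1,0],[1,1],[2,1],[2,2],[3,2],[4,2],[4,3],[5,3],[7,4]]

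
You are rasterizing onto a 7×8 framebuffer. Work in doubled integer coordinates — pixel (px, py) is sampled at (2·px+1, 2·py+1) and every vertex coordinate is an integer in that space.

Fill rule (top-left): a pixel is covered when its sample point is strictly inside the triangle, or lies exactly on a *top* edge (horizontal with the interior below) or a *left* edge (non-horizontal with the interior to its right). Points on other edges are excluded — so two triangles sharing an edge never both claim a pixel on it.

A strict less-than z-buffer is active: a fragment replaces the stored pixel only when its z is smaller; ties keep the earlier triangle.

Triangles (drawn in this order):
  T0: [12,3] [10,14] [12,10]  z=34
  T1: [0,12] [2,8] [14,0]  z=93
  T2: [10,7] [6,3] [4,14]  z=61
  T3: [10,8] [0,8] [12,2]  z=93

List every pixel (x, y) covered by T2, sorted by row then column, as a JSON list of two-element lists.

T0:
  2·area = 14  (B↔C swapped to make it positive)
  edge (12, 3)→(12, 10): d=(0,7) right/bottom  bias=-1
  edge (12, 10)→(10, 14): d=(-2,4) right/bottom  bias=-1
  edge (10, 14)→(12, 3): d=(2,-11) top-left  bias=+0
    (5,4)@(11, 9): e=[7,6,1] → #
    (6,4)@(13, 9): e=[-7,-2,23] → ·
    (5,5)@(11, 11): e=[7,2,5] → #
    (6,5)@(13, 11): e=[-7,-6,27] → ·
    (5,6)@(11, 13): e=[7,-2,9] → ·
  covered (2 px):
    · · · · · · ·
    · · · · · · ·
    · · · · · · ·
    · · · · · · ·
    · · · · · # ·
    · · · · · # ·
    · · · · · · ·
    · · · · · · ·
T1:
  2·area = 32
  edge (0, 12)→(2, 8): d=(2,-4) top-left  bias=+0
  edge (2, 8)→(14, 0): d=(12,-8) top-left  bias=+0
  edge (14, 0)→(0, 12): d=(-14,12) right/bottom  bias=-1
    (3,2)@(7, 5): e=[14,4,14] → #
    (4,2)@(9, 5): e=[22,20,-10] → ·
    (2,3)@(5, 7): e=[10,12,10] → #
    (3,3)@(7, 7): e=[18,28,-14] → ·
    (1,4)@(3, 9): e=[6,20,6] → #
    (2,4)@(5, 9): e=[14,36,-18] → ·
    (0,5)@(1, 11): e=[2,28,2] → #
    (1,5)@(3, 11): e=[10,44,-22] → ·
    (0,6)@(1, 13): e=[6,52,-26] → ·
  covered (4 px):
    · · · · · · ·
    · · · · · · ·
    · · · # · · ·
    · · # · · · ·
    · # · · · · ·
    # · · · · · ·
    · · · · · · ·
    · · · · · · ·
T2:
  2·area = 52  (B↔C swapped to make it positive)
  edge (10, 7)→(4, 14): d=(-6,7) right/bottom  bias=-1
  edge (4, 14)→(6, 3): d=(2,-11) top-left  bias=+0
  edge (6, 3)→(10, 7): d=(4,4) right/bottom  bias=-1
    (3,2)@(7, 5): e=[33,15,4] → #
    (4,2)@(9, 5): e=[19,37,-4] → ·
    (3,3)@(7, 7): e=[21,19,12] → #
    (4,3)@(9, 7): e=[7,41,4] → #
    (5,3)@(11, 7): e=[-7,63,-4] → ·
    (2,4)@(5, 9): e=[23,1,28] → #
    (4,4)@(9, 9): e=[-5,45,12] → ·
    (2,5)@(5, 11): e=[11,5,36] → #
    (3,5)@(7, 11): e=[-3,27,28] → ·
    (2,6)@(5, 13): e=[-1,9,44] → ·
  covered (6 px):
    · · · · · · ·
    · · · · · · ·
    · · · # · · ·
    · · · # # · ·
    · · # # · · ·
    · · # · · · ·
    · · · · · · ·
    · · · · · · ·
T3:
  2·area = 60
  edge (10, 8)→(0, 8): d=(-10,0) right/bottom  bias=-1
  edge (0, 8)→(12, 2): d=(12,-6) top-left  bias=+0
  edge (12, 2)→(10, 8): d=(-2,6) right/bottom  bias=-1
    (5,1)@(11, 3): e=[50,6,4] → #
    (6,1)@(13, 3): e=[50,18,-8] → ·
    (3,2)@(7, 5): e=[30,6,24] → #
    (4,2)@(9, 5): e=[30,18,12] → #
    (5,2)@(11, 5): e=[30,30,0] → ·  [on edge]
    (1,3)@(3, 7): e=[10,6,44] → #
    (2,3)@(5, 7): e=[10,18,32] → #
    (5,3)@(11, 7): e=[10,54,-4] → ·
    (1,4)@(3, 9): e=[-10,30,40] → ·
    (2,4)@(5, 9): e=[-10,42,28] → ·
    (3,4)@(7, 9): e=[-10,54,16] → ·
    (4,4)@(9, 9): e=[-10,66,4] → ·
    (4,5)@(9, 11): e=[-30,90,0] → ·  [on edge]
  covered (7 px):
    · · · · · · ·
    · · · · · # ·
    · · · # # · ·
    · # # # # · ·
    · · · · · · ·
    · · · · · · ·
    · · · · · · ·
    · · · · · · ·

Final: [[3,2],[3,3],[4,3],[2,4],[3,4],[2,5]]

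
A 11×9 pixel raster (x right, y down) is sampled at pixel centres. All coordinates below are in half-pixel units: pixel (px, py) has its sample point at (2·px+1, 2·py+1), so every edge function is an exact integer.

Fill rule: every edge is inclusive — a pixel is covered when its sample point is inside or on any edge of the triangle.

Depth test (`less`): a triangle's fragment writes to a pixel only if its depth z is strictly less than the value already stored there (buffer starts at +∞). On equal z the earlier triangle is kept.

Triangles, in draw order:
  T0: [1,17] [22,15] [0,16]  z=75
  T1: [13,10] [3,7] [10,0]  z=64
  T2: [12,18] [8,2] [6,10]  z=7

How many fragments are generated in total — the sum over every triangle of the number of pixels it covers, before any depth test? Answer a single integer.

T0:
  2·area = 23  (B↔C swapped to make it positive)
  edge (1, 17)→(0, 16): d=(-1,-1) inclusive
  edge (0, 16)→(22, 15): d=(22,-1) inclusive
  edge (22, 15)→(1, 17): d=(-21,2) inclusive
    (0,8)@(1, 17): e=[0,23,0] → #  [on edge]
    (1,8)@(3, 17): e=[2,25,-4] → ·
  covered (1 px):
    · · · · · · · · · · ·
    · · · · · · · · · · ·
    · · · · · · · · · · ·
    · · · · · · · · · · ·
    · · · · · · · · · · ·
    · · · · · · · · · · ·
    · · · · · · · · · · ·
    · · · · · · · · · · ·
    # · · · · · · · · · ·
T1:
  2·area = 91
  edge (13, 10)→(3, 7): d=(-10,-3) inclusive
  edge (3, 7)→(10, 0): d=(7,-7) inclusive
  edge (10, 0)→(13, 10): d=(3,10) inclusive
    (4,0)@(9, 1): e=[78,0,13] → #  [on edge]
    (5,0)@(11, 1): e=[84,14,-7] → ·
    (3,1)@(7, 3): e=[52,0,39] → #  [on edge]
    (5,1)@(11, 3): e=[64,28,-1] → ·
    (2,2)@(5, 5): e=[26,0,65] → #  [on edge]
    (5,2)@(11, 5): e=[44,42,5] → #
    (6,2)@(13, 5): e=[50,56,-15] → ·
    (1,3)@(3, 7): e=[0,0,91] → #  [on edge]
    (6,3)@(13, 7): e=[30,70,-9] → ·
    (0,4)@(1, 9): e=[-26,0,117] → ·  [on edge]
    (1,4)@(3, 9): e=[-20,14,97] → ·
    (2,4)@(5, 9): e=[-14,28,77] → ·
  covered (13 px):
    · · · · # · · · · · ·
    · · · # # · · · · · ·
    · · # # # # · · · · ·
    · # # # # # · · · · ·
    · · · · · # · · · · ·
    · · · · · · · · · · ·
    · · · · · · · · · · ·
    · · · · · · · · · · ·
    · · · · · · · · · · ·
T2:
  2·area = 64  (B↔C swapped to make it positive)
  edge (12, 18)→(6, 10): d=(-6,-8) inclusive
  edge (6, 10)→(8, 2): d=(2,-8) inclusive
  edge (8, 2)→(12, 18): d=(4,16) inclusive
    (3,3)@(7, 7): e=[26,2,36] → #
    (4,3)@(9, 7): e=[42,18,4] → #
    (5,3)@(11, 7): e=[58,34,-28] → ·
    (3,4)@(7, 9): e=[14,6,44] → #
    (5,4)@(11, 9): e=[46,38,-20] → ·
    (3,5)@(7, 11): e=[2,10,52] → #
    (5,5)@(11, 11): e=[34,42,-12] → ·
    (3,6)@(7, 13): e=[-10,14,60] → ·
    (4,6)@(9, 13): e=[6,30,28] → #
    (5,6)@(11, 13): e=[22,46,-4] → ·
    (4,7)@(9, 15): e=[-6,34,36] → ·
    (5,7)@(11, 15): e=[10,50,4] → #
  covered (8 px):
    · · · · · · · · · · ·
    · · · · · · · · · · ·
    · · · · · · · · · · ·
    · · · # # · · · · · ·
    · · · # # · · · · · ·
    · · · # # · · · · · ·
    · · · · # · · · · · ·
    · · · · · # · · · · ·
    · · · · · · · · · · ·

Result: 22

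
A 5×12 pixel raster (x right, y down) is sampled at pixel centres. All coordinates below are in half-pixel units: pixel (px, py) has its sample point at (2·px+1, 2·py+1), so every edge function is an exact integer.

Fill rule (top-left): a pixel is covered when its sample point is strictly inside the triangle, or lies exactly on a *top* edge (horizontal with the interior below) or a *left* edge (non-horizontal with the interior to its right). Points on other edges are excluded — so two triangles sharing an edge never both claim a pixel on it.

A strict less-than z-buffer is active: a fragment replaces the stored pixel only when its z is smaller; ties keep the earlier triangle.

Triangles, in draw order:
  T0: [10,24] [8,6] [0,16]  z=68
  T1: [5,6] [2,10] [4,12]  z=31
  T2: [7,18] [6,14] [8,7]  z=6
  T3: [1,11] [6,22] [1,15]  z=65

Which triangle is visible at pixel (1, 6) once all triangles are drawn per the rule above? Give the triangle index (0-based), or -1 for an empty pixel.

T0:
  2·area = 164  (B↔C swapped to make it positive)
  edge (10, 24)→(0, 16): d=(-10,-8) top-left  bias=+0
  edge (0, 16)→(8, 6): d=(8,-10) top-left  bias=+0
  edge (8, 6)→(10, 24): d=(2,18) right/bottom  bias=-1
    (3,4)@(7, 9): e=[126,14,24] → X
    (4,4)@(9, 9): e=[142,34,-12] → .
    (2,5)@(5, 11): e=[90,10,64] → X
    (4,5)@(9, 11): e=[122,50,-8] → .
    (1,6)@(3, 13): e=[54,6,104] → X
    (4,6)@(9, 13): e=[102,66,-4] → .
    (0,7)@(1, 15): e=[18,2,144] → X
    (4,7)@(9, 15): e=[82,82,0] → .  [on edge]
    (0,8)@(1, 17): e=[-2,18,148] → .
    (1,8)@(3, 17): e=[14,38,112] → X
    (4,8)@(9, 17): e=[62,98,4] → X
    (1,9)@(3, 19): e=[-6,54,116] → .
  covered (20 px):
    . . . . .
    . . . . .
    . . . . .
    . . . . .
    . . . X .
    . . X X .
    . X X X .
    X X X X .
    . X X X X
    . . X X X
    . . . X X
    . . . . X
T1:
  2·area = 14  (B↔C swapped to make it positive)
  edge (5, 6)→(4, 12): d=(-1,6) right/bottom  bias=-1
  edge (4, 12)→(2, 10): d=(-2,-2) top-left  bias=+0
  edge (2, 10)→(5, 6): d=(3,-4) top-left  bias=+0
    (0,4)@(1, 9): e=[21,0,-7] → .  [on edge]
    (1,4)@(3, 9): e=[9,4,1] → X
    (2,4)@(5, 9): e=[-3,8,9] → .
    (1,5)@(3, 11): e=[7,0,7] → X  [on edge]
    (2,5)@(5, 11): e=[-5,4,15] → .
    (1,6)@(3, 13): e=[5,-4,13] → .
    (2,6)@(5, 13): e=[-7,0,21] → .  [on edge]
    (3,7)@(7, 15): e=[-21,0,35] → .  [on edge]
    (4,8)@(9, 17): e=[-35,0,49] → .  [on edge]
  covered (2 px):
    . . . . .
    . . . . .
    . . . . .
    . . . . .
    . X . . .
    . X . . .
    . . . . .
    . . . . .
    . . . . .
    . . . . .
    . . . . .
    . . . . .
T2:
  2·area = 15
  edge (7, 18)→(6, 14): d=(-1,-4) top-left  bias=+0
  edge (6, 14)→(8, 7): d=(2,-7) top-left  bias=+0
  edge (8, 7)→(7, 18): d=(-1,11) right/bottom  bias=-1
    (3,5)@(7, 11): e=[7,1,7] → X
    (4,5)@(9, 11): e=[15,15,-15] → .
    (3,6)@(7, 13): e=[5,5,5] → X
    (4,6)@(9, 13): e=[13,19,-17] → .
    (3,7)@(7, 15): e=[3,9,3] → X
    (4,7)@(9, 15): e=[11,23,-19] → .
    (3,8)@(7, 17): e=[1,13,1] → X
    (4,8)@(9, 17): e=[9,27,-21] → .
    (3,9)@(7, 19): e=[-1,17,-1] → .
  covered (4 px):
    . . . . .
    . . . . .
    . . . . .
    . . . . .
    . . . . .
    . . . X .
    . . . X .
    . . . X .
    . . . X .
    . . . . .
    . . . . .
    . . . . .
T3:
  2·area = 20
  edge (1, 11)→(6, 22): d=(5,11) right/bottom  bias=-1
  edge (6, 22)→(1, 15): d=(-5,-7) top-left  bias=+0
  edge (1, 15)→(1, 11): d=(0,-4) top-left  bias=+0
    (0,0)@(1, 1): e=[-50,70,0] → .  [on edge]
    (0,1)@(1, 3): e=[-40,60,0] → .  [on edge]
    (0,2)@(1, 5): e=[-30,50,0] → .  [on edge]
    (0,3)@(1, 7): e=[-20,40,0] → .  [on edge]
    (0,4)@(1, 9): e=[-10,30,0] → .  [on edge]
    (0,5)@(1, 11): e=[0,20,0] → .  [on edge]
    (0,6)@(1, 13): e=[10,10,0] → X  [on edge]
    (1,6)@(3, 13): e=[-12,24,8] → .
    (0,7)@(1, 15): e=[20,0,0] → X  [on edge]
    (1,7)@(3, 15): e=[-2,14,8] → .
    (0,8)@(1, 17): e=[30,-10,0] → .  [on edge]
    (1,8)@(3, 17): e=[8,4,8] → X
    (0,9)@(1, 19): e=[40,-20,0] → .  [on edge]
    (0,10)@(1, 21): e=[50,-30,0] → .  [on edge]
    (0,11)@(1, 23): e=[60,-40,0] → .  [on edge]
  covered (3 px):
    . . . . .
    . . . . .
    . . . . .
    . . . . .
    . . . . .
    . . . . .
    X . . . .
    X . . . .
    . X . . .
    . . . . .
    . . . . .
    . . . . .

Z-buffer (winner per pixel, '.' = empty):
  . . . . .
  . . . . .
  . . . . .
  . . . . .
  . 1 . 0 .
  . 1 0 2 .
  3 0 0 2 .
  3 0 0 2 .
  . 3 0 2 0
  . . 0 0 0
  . . . 0 0
  . . . . 0

Final: 0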